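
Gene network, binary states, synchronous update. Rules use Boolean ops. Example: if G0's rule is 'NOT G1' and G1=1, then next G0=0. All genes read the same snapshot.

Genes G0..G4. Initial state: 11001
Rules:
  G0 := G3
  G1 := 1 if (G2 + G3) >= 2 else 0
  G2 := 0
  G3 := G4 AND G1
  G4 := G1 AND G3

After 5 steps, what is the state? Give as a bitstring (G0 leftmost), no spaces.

Step 1: G0=G3=0 G1=(0+0>=2)=0 G2=0(const) G3=G4&G1=1&1=1 G4=G1&G3=1&0=0 -> 00010
Step 2: G0=G3=1 G1=(0+1>=2)=0 G2=0(const) G3=G4&G1=0&0=0 G4=G1&G3=0&1=0 -> 10000
Step 3: G0=G3=0 G1=(0+0>=2)=0 G2=0(const) G3=G4&G1=0&0=0 G4=G1&G3=0&0=0 -> 00000
Step 4: G0=G3=0 G1=(0+0>=2)=0 G2=0(const) G3=G4&G1=0&0=0 G4=G1&G3=0&0=0 -> 00000
Step 5: G0=G3=0 G1=(0+0>=2)=0 G2=0(const) G3=G4&G1=0&0=0 G4=G1&G3=0&0=0 -> 00000

00000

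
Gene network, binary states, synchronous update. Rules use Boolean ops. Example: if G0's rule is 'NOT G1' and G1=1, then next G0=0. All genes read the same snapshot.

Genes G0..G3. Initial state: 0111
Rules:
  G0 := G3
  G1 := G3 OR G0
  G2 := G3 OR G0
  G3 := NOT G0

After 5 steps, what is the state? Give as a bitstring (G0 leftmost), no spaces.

Step 1: G0=G3=1 G1=G3|G0=1|0=1 G2=G3|G0=1|0=1 G3=NOT G0=NOT 0=1 -> 1111
Step 2: G0=G3=1 G1=G3|G0=1|1=1 G2=G3|G0=1|1=1 G3=NOT G0=NOT 1=0 -> 1110
Step 3: G0=G3=0 G1=G3|G0=0|1=1 G2=G3|G0=0|1=1 G3=NOT G0=NOT 1=0 -> 0110
Step 4: G0=G3=0 G1=G3|G0=0|0=0 G2=G3|G0=0|0=0 G3=NOT G0=NOT 0=1 -> 0001
Step 5: G0=G3=1 G1=G3|G0=1|0=1 G2=G3|G0=1|0=1 G3=NOT G0=NOT 0=1 -> 1111

1111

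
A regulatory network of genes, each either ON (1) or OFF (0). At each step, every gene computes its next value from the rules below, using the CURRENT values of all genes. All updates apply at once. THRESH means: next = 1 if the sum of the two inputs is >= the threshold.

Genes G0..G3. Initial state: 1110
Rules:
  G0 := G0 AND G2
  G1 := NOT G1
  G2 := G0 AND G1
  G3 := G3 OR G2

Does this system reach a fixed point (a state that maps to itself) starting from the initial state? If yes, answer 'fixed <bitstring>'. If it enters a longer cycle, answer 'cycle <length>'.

Answer: cycle 2

Derivation:
Step 0: 1110
Step 1: G0=G0&G2=1&1=1 G1=NOT G1=NOT 1=0 G2=G0&G1=1&1=1 G3=G3|G2=0|1=1 -> 1011
Step 2: G0=G0&G2=1&1=1 G1=NOT G1=NOT 0=1 G2=G0&G1=1&0=0 G3=G3|G2=1|1=1 -> 1101
Step 3: G0=G0&G2=1&0=0 G1=NOT G1=NOT 1=0 G2=G0&G1=1&1=1 G3=G3|G2=1|0=1 -> 0011
Step 4: G0=G0&G2=0&1=0 G1=NOT G1=NOT 0=1 G2=G0&G1=0&0=0 G3=G3|G2=1|1=1 -> 0101
Step 5: G0=G0&G2=0&0=0 G1=NOT G1=NOT 1=0 G2=G0&G1=0&1=0 G3=G3|G2=1|0=1 -> 0001
Step 6: G0=G0&G2=0&0=0 G1=NOT G1=NOT 0=1 G2=G0&G1=0&0=0 G3=G3|G2=1|0=1 -> 0101
Cycle of length 2 starting at step 4 -> no fixed point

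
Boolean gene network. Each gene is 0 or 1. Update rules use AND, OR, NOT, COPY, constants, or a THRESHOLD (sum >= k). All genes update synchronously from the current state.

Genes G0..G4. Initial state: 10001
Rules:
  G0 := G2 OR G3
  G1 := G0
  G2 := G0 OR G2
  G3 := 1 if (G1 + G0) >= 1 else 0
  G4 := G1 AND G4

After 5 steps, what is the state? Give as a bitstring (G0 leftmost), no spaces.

Step 1: G0=G2|G3=0|0=0 G1=G0=1 G2=G0|G2=1|0=1 G3=(0+1>=1)=1 G4=G1&G4=0&1=0 -> 01110
Step 2: G0=G2|G3=1|1=1 G1=G0=0 G2=G0|G2=0|1=1 G3=(1+0>=1)=1 G4=G1&G4=1&0=0 -> 10110
Step 3: G0=G2|G3=1|1=1 G1=G0=1 G2=G0|G2=1|1=1 G3=(0+1>=1)=1 G4=G1&G4=0&0=0 -> 11110
Step 4: G0=G2|G3=1|1=1 G1=G0=1 G2=G0|G2=1|1=1 G3=(1+1>=1)=1 G4=G1&G4=1&0=0 -> 11110
Step 5: G0=G2|G3=1|1=1 G1=G0=1 G2=G0|G2=1|1=1 G3=(1+1>=1)=1 G4=G1&G4=1&0=0 -> 11110

11110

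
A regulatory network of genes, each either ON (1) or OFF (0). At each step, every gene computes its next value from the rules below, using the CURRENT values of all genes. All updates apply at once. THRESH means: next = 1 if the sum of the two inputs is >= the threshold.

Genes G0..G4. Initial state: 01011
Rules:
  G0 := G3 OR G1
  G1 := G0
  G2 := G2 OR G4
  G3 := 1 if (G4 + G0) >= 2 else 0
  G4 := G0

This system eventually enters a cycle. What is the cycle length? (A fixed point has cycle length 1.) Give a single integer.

Answer: 2

Derivation:
Step 0: 01011
Step 1: G0=G3|G1=1|1=1 G1=G0=0 G2=G2|G4=0|1=1 G3=(1+0>=2)=0 G4=G0=0 -> 10100
Step 2: G0=G3|G1=0|0=0 G1=G0=1 G2=G2|G4=1|0=1 G3=(0+1>=2)=0 G4=G0=1 -> 01101
Step 3: G0=G3|G1=0|1=1 G1=G0=0 G2=G2|G4=1|1=1 G3=(1+0>=2)=0 G4=G0=0 -> 10100
State from step 3 equals state from step 1 -> cycle length 2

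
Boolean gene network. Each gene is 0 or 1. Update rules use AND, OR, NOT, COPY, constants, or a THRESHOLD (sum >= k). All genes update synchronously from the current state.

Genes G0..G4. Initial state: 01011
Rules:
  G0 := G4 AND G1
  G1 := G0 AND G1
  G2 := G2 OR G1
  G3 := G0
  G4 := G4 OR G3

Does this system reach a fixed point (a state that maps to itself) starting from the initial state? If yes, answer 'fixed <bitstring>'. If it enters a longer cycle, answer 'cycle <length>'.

Step 0: 01011
Step 1: G0=G4&G1=1&1=1 G1=G0&G1=0&1=0 G2=G2|G1=0|1=1 G3=G0=0 G4=G4|G3=1|1=1 -> 10101
Step 2: G0=G4&G1=1&0=0 G1=G0&G1=1&0=0 G2=G2|G1=1|0=1 G3=G0=1 G4=G4|G3=1|0=1 -> 00111
Step 3: G0=G4&G1=1&0=0 G1=G0&G1=0&0=0 G2=G2|G1=1|0=1 G3=G0=0 G4=G4|G3=1|1=1 -> 00101
Step 4: G0=G4&G1=1&0=0 G1=G0&G1=0&0=0 G2=G2|G1=1|0=1 G3=G0=0 G4=G4|G3=1|0=1 -> 00101
Fixed point reached at step 3: 00101

Answer: fixed 00101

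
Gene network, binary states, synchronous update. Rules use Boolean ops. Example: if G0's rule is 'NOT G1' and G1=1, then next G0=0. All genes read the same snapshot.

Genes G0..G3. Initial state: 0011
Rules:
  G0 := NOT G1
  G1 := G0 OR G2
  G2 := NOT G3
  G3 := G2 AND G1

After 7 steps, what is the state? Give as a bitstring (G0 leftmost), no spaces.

Step 1: G0=NOT G1=NOT 0=1 G1=G0|G2=0|1=1 G2=NOT G3=NOT 1=0 G3=G2&G1=1&0=0 -> 1100
Step 2: G0=NOT G1=NOT 1=0 G1=G0|G2=1|0=1 G2=NOT G3=NOT 0=1 G3=G2&G1=0&1=0 -> 0110
Step 3: G0=NOT G1=NOT 1=0 G1=G0|G2=0|1=1 G2=NOT G3=NOT 0=1 G3=G2&G1=1&1=1 -> 0111
Step 4: G0=NOT G1=NOT 1=0 G1=G0|G2=0|1=1 G2=NOT G3=NOT 1=0 G3=G2&G1=1&1=1 -> 0101
Step 5: G0=NOT G1=NOT 1=0 G1=G0|G2=0|0=0 G2=NOT G3=NOT 1=0 G3=G2&G1=0&1=0 -> 0000
Step 6: G0=NOT G1=NOT 0=1 G1=G0|G2=0|0=0 G2=NOT G3=NOT 0=1 G3=G2&G1=0&0=0 -> 1010
Step 7: G0=NOT G1=NOT 0=1 G1=G0|G2=1|1=1 G2=NOT G3=NOT 0=1 G3=G2&G1=1&0=0 -> 1110

1110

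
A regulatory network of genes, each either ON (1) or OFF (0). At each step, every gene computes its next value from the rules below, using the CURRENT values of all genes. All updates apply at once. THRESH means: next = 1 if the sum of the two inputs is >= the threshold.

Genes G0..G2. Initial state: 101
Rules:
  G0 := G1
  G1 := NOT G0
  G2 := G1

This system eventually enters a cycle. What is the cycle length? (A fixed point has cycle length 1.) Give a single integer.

Answer: 4

Derivation:
Step 0: 101
Step 1: G0=G1=0 G1=NOT G0=NOT 1=0 G2=G1=0 -> 000
Step 2: G0=G1=0 G1=NOT G0=NOT 0=1 G2=G1=0 -> 010
Step 3: G0=G1=1 G1=NOT G0=NOT 0=1 G2=G1=1 -> 111
Step 4: G0=G1=1 G1=NOT G0=NOT 1=0 G2=G1=1 -> 101
State from step 4 equals state from step 0 -> cycle length 4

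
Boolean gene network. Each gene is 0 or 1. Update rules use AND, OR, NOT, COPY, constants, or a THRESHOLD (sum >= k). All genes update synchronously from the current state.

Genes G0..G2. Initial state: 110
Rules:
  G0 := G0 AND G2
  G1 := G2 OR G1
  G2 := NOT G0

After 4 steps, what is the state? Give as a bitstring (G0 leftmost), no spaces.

Step 1: G0=G0&G2=1&0=0 G1=G2|G1=0|1=1 G2=NOT G0=NOT 1=0 -> 010
Step 2: G0=G0&G2=0&0=0 G1=G2|G1=0|1=1 G2=NOT G0=NOT 0=1 -> 011
Step 3: G0=G0&G2=0&1=0 G1=G2|G1=1|1=1 G2=NOT G0=NOT 0=1 -> 011
Step 4: G0=G0&G2=0&1=0 G1=G2|G1=1|1=1 G2=NOT G0=NOT 0=1 -> 011

011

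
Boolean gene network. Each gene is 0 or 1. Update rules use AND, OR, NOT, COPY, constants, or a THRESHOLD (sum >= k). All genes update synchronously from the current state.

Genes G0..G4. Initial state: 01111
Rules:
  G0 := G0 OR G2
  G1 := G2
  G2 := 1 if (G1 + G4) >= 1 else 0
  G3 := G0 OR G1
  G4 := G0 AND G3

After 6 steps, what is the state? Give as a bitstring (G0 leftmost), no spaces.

Step 1: G0=G0|G2=0|1=1 G1=G2=1 G2=(1+1>=1)=1 G3=G0|G1=0|1=1 G4=G0&G3=0&1=0 -> 11110
Step 2: G0=G0|G2=1|1=1 G1=G2=1 G2=(1+0>=1)=1 G3=G0|G1=1|1=1 G4=G0&G3=1&1=1 -> 11111
Step 3: G0=G0|G2=1|1=1 G1=G2=1 G2=(1+1>=1)=1 G3=G0|G1=1|1=1 G4=G0&G3=1&1=1 -> 11111
Step 4: G0=G0|G2=1|1=1 G1=G2=1 G2=(1+1>=1)=1 G3=G0|G1=1|1=1 G4=G0&G3=1&1=1 -> 11111
Step 5: G0=G0|G2=1|1=1 G1=G2=1 G2=(1+1>=1)=1 G3=G0|G1=1|1=1 G4=G0&G3=1&1=1 -> 11111
Step 6: G0=G0|G2=1|1=1 G1=G2=1 G2=(1+1>=1)=1 G3=G0|G1=1|1=1 G4=G0&G3=1&1=1 -> 11111

11111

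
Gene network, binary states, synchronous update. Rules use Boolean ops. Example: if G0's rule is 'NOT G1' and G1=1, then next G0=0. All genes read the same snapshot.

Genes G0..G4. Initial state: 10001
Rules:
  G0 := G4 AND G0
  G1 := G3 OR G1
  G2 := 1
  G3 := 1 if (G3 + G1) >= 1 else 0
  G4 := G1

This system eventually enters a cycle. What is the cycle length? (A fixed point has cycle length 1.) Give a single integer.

Step 0: 10001
Step 1: G0=G4&G0=1&1=1 G1=G3|G1=0|0=0 G2=1(const) G3=(0+0>=1)=0 G4=G1=0 -> 10100
Step 2: G0=G4&G0=0&1=0 G1=G3|G1=0|0=0 G2=1(const) G3=(0+0>=1)=0 G4=G1=0 -> 00100
Step 3: G0=G4&G0=0&0=0 G1=G3|G1=0|0=0 G2=1(const) G3=(0+0>=1)=0 G4=G1=0 -> 00100
State from step 3 equals state from step 2 -> cycle length 1

Answer: 1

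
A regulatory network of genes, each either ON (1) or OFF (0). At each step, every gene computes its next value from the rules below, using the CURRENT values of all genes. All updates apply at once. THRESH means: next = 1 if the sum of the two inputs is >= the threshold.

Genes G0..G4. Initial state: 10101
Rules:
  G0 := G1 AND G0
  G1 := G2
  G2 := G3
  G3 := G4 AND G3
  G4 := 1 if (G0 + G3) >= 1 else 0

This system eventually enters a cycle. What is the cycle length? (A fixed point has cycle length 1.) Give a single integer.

Answer: 1

Derivation:
Step 0: 10101
Step 1: G0=G1&G0=0&1=0 G1=G2=1 G2=G3=0 G3=G4&G3=1&0=0 G4=(1+0>=1)=1 -> 01001
Step 2: G0=G1&G0=1&0=0 G1=G2=0 G2=G3=0 G3=G4&G3=1&0=0 G4=(0+0>=1)=0 -> 00000
Step 3: G0=G1&G0=0&0=0 G1=G2=0 G2=G3=0 G3=G4&G3=0&0=0 G4=(0+0>=1)=0 -> 00000
State from step 3 equals state from step 2 -> cycle length 1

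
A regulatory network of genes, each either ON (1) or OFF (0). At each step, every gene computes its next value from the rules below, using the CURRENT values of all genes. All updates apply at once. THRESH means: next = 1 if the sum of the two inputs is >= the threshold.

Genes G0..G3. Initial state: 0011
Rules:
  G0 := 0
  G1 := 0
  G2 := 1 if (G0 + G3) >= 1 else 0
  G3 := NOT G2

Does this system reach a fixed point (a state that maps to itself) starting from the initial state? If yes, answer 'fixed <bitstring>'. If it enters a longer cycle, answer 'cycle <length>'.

Step 0: 0011
Step 1: G0=0(const) G1=0(const) G2=(0+1>=1)=1 G3=NOT G2=NOT 1=0 -> 0010
Step 2: G0=0(const) G1=0(const) G2=(0+0>=1)=0 G3=NOT G2=NOT 1=0 -> 0000
Step 3: G0=0(const) G1=0(const) G2=(0+0>=1)=0 G3=NOT G2=NOT 0=1 -> 0001
Step 4: G0=0(const) G1=0(const) G2=(0+1>=1)=1 G3=NOT G2=NOT 0=1 -> 0011
Cycle of length 4 starting at step 0 -> no fixed point

Answer: cycle 4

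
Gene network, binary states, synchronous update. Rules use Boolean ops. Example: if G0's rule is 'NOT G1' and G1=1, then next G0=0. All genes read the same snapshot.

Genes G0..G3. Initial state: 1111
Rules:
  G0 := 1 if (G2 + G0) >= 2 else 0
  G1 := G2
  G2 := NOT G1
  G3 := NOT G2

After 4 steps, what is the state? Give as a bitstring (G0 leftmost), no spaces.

Step 1: G0=(1+1>=2)=1 G1=G2=1 G2=NOT G1=NOT 1=0 G3=NOT G2=NOT 1=0 -> 1100
Step 2: G0=(0+1>=2)=0 G1=G2=0 G2=NOT G1=NOT 1=0 G3=NOT G2=NOT 0=1 -> 0001
Step 3: G0=(0+0>=2)=0 G1=G2=0 G2=NOT G1=NOT 0=1 G3=NOT G2=NOT 0=1 -> 0011
Step 4: G0=(1+0>=2)=0 G1=G2=1 G2=NOT G1=NOT 0=1 G3=NOT G2=NOT 1=0 -> 0110

0110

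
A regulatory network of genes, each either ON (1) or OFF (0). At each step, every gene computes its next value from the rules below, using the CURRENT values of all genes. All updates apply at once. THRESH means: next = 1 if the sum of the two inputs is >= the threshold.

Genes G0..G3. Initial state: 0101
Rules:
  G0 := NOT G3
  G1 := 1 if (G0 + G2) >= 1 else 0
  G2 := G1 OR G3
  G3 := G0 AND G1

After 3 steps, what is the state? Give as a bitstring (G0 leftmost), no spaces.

Step 1: G0=NOT G3=NOT 1=0 G1=(0+0>=1)=0 G2=G1|G3=1|1=1 G3=G0&G1=0&1=0 -> 0010
Step 2: G0=NOT G3=NOT 0=1 G1=(0+1>=1)=1 G2=G1|G3=0|0=0 G3=G0&G1=0&0=0 -> 1100
Step 3: G0=NOT G3=NOT 0=1 G1=(1+0>=1)=1 G2=G1|G3=1|0=1 G3=G0&G1=1&1=1 -> 1111

1111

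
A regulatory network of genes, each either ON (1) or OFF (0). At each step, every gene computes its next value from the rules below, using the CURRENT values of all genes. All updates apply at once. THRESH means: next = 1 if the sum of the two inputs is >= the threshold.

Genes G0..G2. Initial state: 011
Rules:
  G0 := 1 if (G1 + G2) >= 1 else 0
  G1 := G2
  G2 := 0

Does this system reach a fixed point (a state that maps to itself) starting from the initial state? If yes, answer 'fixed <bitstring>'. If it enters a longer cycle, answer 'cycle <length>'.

Answer: fixed 000

Derivation:
Step 0: 011
Step 1: G0=(1+1>=1)=1 G1=G2=1 G2=0(const) -> 110
Step 2: G0=(1+0>=1)=1 G1=G2=0 G2=0(const) -> 100
Step 3: G0=(0+0>=1)=0 G1=G2=0 G2=0(const) -> 000
Step 4: G0=(0+0>=1)=0 G1=G2=0 G2=0(const) -> 000
Fixed point reached at step 3: 000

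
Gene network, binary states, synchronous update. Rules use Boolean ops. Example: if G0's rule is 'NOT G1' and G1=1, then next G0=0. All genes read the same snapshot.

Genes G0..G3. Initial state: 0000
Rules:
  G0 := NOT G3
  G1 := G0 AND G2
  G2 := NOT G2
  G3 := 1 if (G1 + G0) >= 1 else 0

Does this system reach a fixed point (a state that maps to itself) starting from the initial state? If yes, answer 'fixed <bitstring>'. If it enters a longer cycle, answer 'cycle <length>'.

Answer: cycle 4

Derivation:
Step 0: 0000
Step 1: G0=NOT G3=NOT 0=1 G1=G0&G2=0&0=0 G2=NOT G2=NOT 0=1 G3=(0+0>=1)=0 -> 1010
Step 2: G0=NOT G3=NOT 0=1 G1=G0&G2=1&1=1 G2=NOT G2=NOT 1=0 G3=(0+1>=1)=1 -> 1101
Step 3: G0=NOT G3=NOT 1=0 G1=G0&G2=1&0=0 G2=NOT G2=NOT 0=1 G3=(1+1>=1)=1 -> 0011
Step 4: G0=NOT G3=NOT 1=0 G1=G0&G2=0&1=0 G2=NOT G2=NOT 1=0 G3=(0+0>=1)=0 -> 0000
Cycle of length 4 starting at step 0 -> no fixed point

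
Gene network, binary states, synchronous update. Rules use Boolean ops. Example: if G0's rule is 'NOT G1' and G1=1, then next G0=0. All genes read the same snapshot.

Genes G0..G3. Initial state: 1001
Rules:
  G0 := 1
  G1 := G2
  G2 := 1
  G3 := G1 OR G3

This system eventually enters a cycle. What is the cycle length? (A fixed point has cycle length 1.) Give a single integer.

Answer: 1

Derivation:
Step 0: 1001
Step 1: G0=1(const) G1=G2=0 G2=1(const) G3=G1|G3=0|1=1 -> 1011
Step 2: G0=1(const) G1=G2=1 G2=1(const) G3=G1|G3=0|1=1 -> 1111
Step 3: G0=1(const) G1=G2=1 G2=1(const) G3=G1|G3=1|1=1 -> 1111
State from step 3 equals state from step 2 -> cycle length 1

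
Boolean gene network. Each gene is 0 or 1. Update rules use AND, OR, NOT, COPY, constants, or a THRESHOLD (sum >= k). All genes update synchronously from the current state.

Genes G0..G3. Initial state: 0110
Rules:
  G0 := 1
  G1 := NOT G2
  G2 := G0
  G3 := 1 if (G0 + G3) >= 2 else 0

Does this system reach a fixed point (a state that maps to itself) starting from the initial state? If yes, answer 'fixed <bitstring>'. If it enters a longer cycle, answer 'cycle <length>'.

Step 0: 0110
Step 1: G0=1(const) G1=NOT G2=NOT 1=0 G2=G0=0 G3=(0+0>=2)=0 -> 1000
Step 2: G0=1(const) G1=NOT G2=NOT 0=1 G2=G0=1 G3=(1+0>=2)=0 -> 1110
Step 3: G0=1(const) G1=NOT G2=NOT 1=0 G2=G0=1 G3=(1+0>=2)=0 -> 1010
Step 4: G0=1(const) G1=NOT G2=NOT 1=0 G2=G0=1 G3=(1+0>=2)=0 -> 1010
Fixed point reached at step 3: 1010

Answer: fixed 1010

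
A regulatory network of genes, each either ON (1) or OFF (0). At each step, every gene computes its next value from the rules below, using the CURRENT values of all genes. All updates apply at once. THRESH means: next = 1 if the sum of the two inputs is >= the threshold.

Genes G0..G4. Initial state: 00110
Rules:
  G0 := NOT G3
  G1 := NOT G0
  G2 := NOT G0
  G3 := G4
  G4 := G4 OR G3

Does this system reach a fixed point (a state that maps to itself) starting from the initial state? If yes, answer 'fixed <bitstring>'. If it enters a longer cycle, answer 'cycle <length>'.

Step 0: 00110
Step 1: G0=NOT G3=NOT 1=0 G1=NOT G0=NOT 0=1 G2=NOT G0=NOT 0=1 G3=G4=0 G4=G4|G3=0|1=1 -> 01101
Step 2: G0=NOT G3=NOT 0=1 G1=NOT G0=NOT 0=1 G2=NOT G0=NOT 0=1 G3=G4=1 G4=G4|G3=1|0=1 -> 11111
Step 3: G0=NOT G3=NOT 1=0 G1=NOT G0=NOT 1=0 G2=NOT G0=NOT 1=0 G3=G4=1 G4=G4|G3=1|1=1 -> 00011
Step 4: G0=NOT G3=NOT 1=0 G1=NOT G0=NOT 0=1 G2=NOT G0=NOT 0=1 G3=G4=1 G4=G4|G3=1|1=1 -> 01111
Step 5: G0=NOT G3=NOT 1=0 G1=NOT G0=NOT 0=1 G2=NOT G0=NOT 0=1 G3=G4=1 G4=G4|G3=1|1=1 -> 01111
Fixed point reached at step 4: 01111

Answer: fixed 01111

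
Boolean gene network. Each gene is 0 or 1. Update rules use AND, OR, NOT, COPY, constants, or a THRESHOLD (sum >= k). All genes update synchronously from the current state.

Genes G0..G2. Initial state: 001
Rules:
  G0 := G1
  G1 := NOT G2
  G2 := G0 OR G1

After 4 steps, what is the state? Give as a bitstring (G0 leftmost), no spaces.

Step 1: G0=G1=0 G1=NOT G2=NOT 1=0 G2=G0|G1=0|0=0 -> 000
Step 2: G0=G1=0 G1=NOT G2=NOT 0=1 G2=G0|G1=0|0=0 -> 010
Step 3: G0=G1=1 G1=NOT G2=NOT 0=1 G2=G0|G1=0|1=1 -> 111
Step 4: G0=G1=1 G1=NOT G2=NOT 1=0 G2=G0|G1=1|1=1 -> 101

101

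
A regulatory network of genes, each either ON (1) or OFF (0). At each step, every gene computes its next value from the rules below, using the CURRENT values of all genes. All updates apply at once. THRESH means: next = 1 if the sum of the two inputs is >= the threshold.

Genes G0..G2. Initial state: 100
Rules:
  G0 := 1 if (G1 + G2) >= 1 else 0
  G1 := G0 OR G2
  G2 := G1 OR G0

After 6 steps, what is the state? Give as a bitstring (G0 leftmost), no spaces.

Step 1: G0=(0+0>=1)=0 G1=G0|G2=1|0=1 G2=G1|G0=0|1=1 -> 011
Step 2: G0=(1+1>=1)=1 G1=G0|G2=0|1=1 G2=G1|G0=1|0=1 -> 111
Step 3: G0=(1+1>=1)=1 G1=G0|G2=1|1=1 G2=G1|G0=1|1=1 -> 111
Step 4: G0=(1+1>=1)=1 G1=G0|G2=1|1=1 G2=G1|G0=1|1=1 -> 111
Step 5: G0=(1+1>=1)=1 G1=G0|G2=1|1=1 G2=G1|G0=1|1=1 -> 111
Step 6: G0=(1+1>=1)=1 G1=G0|G2=1|1=1 G2=G1|G0=1|1=1 -> 111

111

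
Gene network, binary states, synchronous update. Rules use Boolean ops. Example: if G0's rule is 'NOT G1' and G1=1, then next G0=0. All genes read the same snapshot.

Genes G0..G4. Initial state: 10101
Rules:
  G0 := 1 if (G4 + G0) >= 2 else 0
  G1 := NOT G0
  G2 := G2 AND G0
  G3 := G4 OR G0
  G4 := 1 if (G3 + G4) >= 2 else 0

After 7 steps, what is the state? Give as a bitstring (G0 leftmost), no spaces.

Step 1: G0=(1+1>=2)=1 G1=NOT G0=NOT 1=0 G2=G2&G0=1&1=1 G3=G4|G0=1|1=1 G4=(0+1>=2)=0 -> 10110
Step 2: G0=(0+1>=2)=0 G1=NOT G0=NOT 1=0 G2=G2&G0=1&1=1 G3=G4|G0=0|1=1 G4=(1+0>=2)=0 -> 00110
Step 3: G0=(0+0>=2)=0 G1=NOT G0=NOT 0=1 G2=G2&G0=1&0=0 G3=G4|G0=0|0=0 G4=(1+0>=2)=0 -> 01000
Step 4: G0=(0+0>=2)=0 G1=NOT G0=NOT 0=1 G2=G2&G0=0&0=0 G3=G4|G0=0|0=0 G4=(0+0>=2)=0 -> 01000
Step 5: G0=(0+0>=2)=0 G1=NOT G0=NOT 0=1 G2=G2&G0=0&0=0 G3=G4|G0=0|0=0 G4=(0+0>=2)=0 -> 01000
Step 6: G0=(0+0>=2)=0 G1=NOT G0=NOT 0=1 G2=G2&G0=0&0=0 G3=G4|G0=0|0=0 G4=(0+0>=2)=0 -> 01000
Step 7: G0=(0+0>=2)=0 G1=NOT G0=NOT 0=1 G2=G2&G0=0&0=0 G3=G4|G0=0|0=0 G4=(0+0>=2)=0 -> 01000

01000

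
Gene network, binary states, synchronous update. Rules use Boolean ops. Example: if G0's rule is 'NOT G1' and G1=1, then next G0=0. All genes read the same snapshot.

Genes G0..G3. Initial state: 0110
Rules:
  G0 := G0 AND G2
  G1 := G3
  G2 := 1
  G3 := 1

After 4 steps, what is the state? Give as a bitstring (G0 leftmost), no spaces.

Step 1: G0=G0&G2=0&1=0 G1=G3=0 G2=1(const) G3=1(const) -> 0011
Step 2: G0=G0&G2=0&1=0 G1=G3=1 G2=1(const) G3=1(const) -> 0111
Step 3: G0=G0&G2=0&1=0 G1=G3=1 G2=1(const) G3=1(const) -> 0111
Step 4: G0=G0&G2=0&1=0 G1=G3=1 G2=1(const) G3=1(const) -> 0111

0111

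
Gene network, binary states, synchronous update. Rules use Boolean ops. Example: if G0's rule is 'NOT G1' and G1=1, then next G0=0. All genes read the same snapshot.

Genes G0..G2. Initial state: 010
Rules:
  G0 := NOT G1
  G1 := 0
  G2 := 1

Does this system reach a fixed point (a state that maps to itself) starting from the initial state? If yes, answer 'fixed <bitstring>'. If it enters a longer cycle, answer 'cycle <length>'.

Step 0: 010
Step 1: G0=NOT G1=NOT 1=0 G1=0(const) G2=1(const) -> 001
Step 2: G0=NOT G1=NOT 0=1 G1=0(const) G2=1(const) -> 101
Step 3: G0=NOT G1=NOT 0=1 G1=0(const) G2=1(const) -> 101
Fixed point reached at step 2: 101

Answer: fixed 101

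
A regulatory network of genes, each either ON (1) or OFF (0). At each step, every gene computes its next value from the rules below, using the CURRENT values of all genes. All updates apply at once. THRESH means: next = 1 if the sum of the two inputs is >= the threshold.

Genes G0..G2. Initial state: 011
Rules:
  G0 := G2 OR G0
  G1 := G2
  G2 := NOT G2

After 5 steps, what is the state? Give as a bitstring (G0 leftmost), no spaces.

Step 1: G0=G2|G0=1|0=1 G1=G2=1 G2=NOT G2=NOT 1=0 -> 110
Step 2: G0=G2|G0=0|1=1 G1=G2=0 G2=NOT G2=NOT 0=1 -> 101
Step 3: G0=G2|G0=1|1=1 G1=G2=1 G2=NOT G2=NOT 1=0 -> 110
Step 4: G0=G2|G0=0|1=1 G1=G2=0 G2=NOT G2=NOT 0=1 -> 101
Step 5: G0=G2|G0=1|1=1 G1=G2=1 G2=NOT G2=NOT 1=0 -> 110

110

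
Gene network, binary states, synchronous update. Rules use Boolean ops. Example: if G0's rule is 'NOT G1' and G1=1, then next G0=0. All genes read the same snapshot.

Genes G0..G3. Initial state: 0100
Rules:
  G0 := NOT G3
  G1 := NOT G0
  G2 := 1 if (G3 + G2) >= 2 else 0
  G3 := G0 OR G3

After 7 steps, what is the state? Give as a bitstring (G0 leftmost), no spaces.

Step 1: G0=NOT G3=NOT 0=1 G1=NOT G0=NOT 0=1 G2=(0+0>=2)=0 G3=G0|G3=0|0=0 -> 1100
Step 2: G0=NOT G3=NOT 0=1 G1=NOT G0=NOT 1=0 G2=(0+0>=2)=0 G3=G0|G3=1|0=1 -> 1001
Step 3: G0=NOT G3=NOT 1=0 G1=NOT G0=NOT 1=0 G2=(1+0>=2)=0 G3=G0|G3=1|1=1 -> 0001
Step 4: G0=NOT G3=NOT 1=0 G1=NOT G0=NOT 0=1 G2=(1+0>=2)=0 G3=G0|G3=0|1=1 -> 0101
Step 5: G0=NOT G3=NOT 1=0 G1=NOT G0=NOT 0=1 G2=(1+0>=2)=0 G3=G0|G3=0|1=1 -> 0101
Step 6: G0=NOT G3=NOT 1=0 G1=NOT G0=NOT 0=1 G2=(1+0>=2)=0 G3=G0|G3=0|1=1 -> 0101
Step 7: G0=NOT G3=NOT 1=0 G1=NOT G0=NOT 0=1 G2=(1+0>=2)=0 G3=G0|G3=0|1=1 -> 0101

0101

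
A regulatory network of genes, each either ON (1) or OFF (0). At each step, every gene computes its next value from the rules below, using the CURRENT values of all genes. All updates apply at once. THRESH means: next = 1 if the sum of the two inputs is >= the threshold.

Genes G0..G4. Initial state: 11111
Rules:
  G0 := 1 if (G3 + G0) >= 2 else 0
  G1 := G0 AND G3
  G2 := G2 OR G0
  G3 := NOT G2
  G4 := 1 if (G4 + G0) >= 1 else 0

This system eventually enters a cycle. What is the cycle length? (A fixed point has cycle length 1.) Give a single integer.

Answer: 1

Derivation:
Step 0: 11111
Step 1: G0=(1+1>=2)=1 G1=G0&G3=1&1=1 G2=G2|G0=1|1=1 G3=NOT G2=NOT 1=0 G4=(1+1>=1)=1 -> 11101
Step 2: G0=(0+1>=2)=0 G1=G0&G3=1&0=0 G2=G2|G0=1|1=1 G3=NOT G2=NOT 1=0 G4=(1+1>=1)=1 -> 00101
Step 3: G0=(0+0>=2)=0 G1=G0&G3=0&0=0 G2=G2|G0=1|0=1 G3=NOT G2=NOT 1=0 G4=(1+0>=1)=1 -> 00101
State from step 3 equals state from step 2 -> cycle length 1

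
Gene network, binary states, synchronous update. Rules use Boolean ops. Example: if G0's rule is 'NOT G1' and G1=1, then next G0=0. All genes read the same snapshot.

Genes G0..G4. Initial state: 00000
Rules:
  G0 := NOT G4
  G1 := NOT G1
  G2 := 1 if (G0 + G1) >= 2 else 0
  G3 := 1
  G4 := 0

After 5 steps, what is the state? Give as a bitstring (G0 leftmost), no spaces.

Step 1: G0=NOT G4=NOT 0=1 G1=NOT G1=NOT 0=1 G2=(0+0>=2)=0 G3=1(const) G4=0(const) -> 11010
Step 2: G0=NOT G4=NOT 0=1 G1=NOT G1=NOT 1=0 G2=(1+1>=2)=1 G3=1(const) G4=0(const) -> 10110
Step 3: G0=NOT G4=NOT 0=1 G1=NOT G1=NOT 0=1 G2=(1+0>=2)=0 G3=1(const) G4=0(const) -> 11010
Step 4: G0=NOT G4=NOT 0=1 G1=NOT G1=NOT 1=0 G2=(1+1>=2)=1 G3=1(const) G4=0(const) -> 10110
Step 5: G0=NOT G4=NOT 0=1 G1=NOT G1=NOT 0=1 G2=(1+0>=2)=0 G3=1(const) G4=0(const) -> 11010

11010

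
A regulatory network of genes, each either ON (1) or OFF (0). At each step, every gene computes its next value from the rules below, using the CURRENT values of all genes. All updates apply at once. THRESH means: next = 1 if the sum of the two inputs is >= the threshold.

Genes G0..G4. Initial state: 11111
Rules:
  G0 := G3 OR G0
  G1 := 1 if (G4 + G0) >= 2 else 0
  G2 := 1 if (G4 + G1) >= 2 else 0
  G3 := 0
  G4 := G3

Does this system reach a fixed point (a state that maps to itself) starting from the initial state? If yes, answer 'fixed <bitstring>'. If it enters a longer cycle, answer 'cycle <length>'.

Step 0: 11111
Step 1: G0=G3|G0=1|1=1 G1=(1+1>=2)=1 G2=(1+1>=2)=1 G3=0(const) G4=G3=1 -> 11101
Step 2: G0=G3|G0=0|1=1 G1=(1+1>=2)=1 G2=(1+1>=2)=1 G3=0(const) G4=G3=0 -> 11100
Step 3: G0=G3|G0=0|1=1 G1=(0+1>=2)=0 G2=(0+1>=2)=0 G3=0(const) G4=G3=0 -> 10000
Step 4: G0=G3|G0=0|1=1 G1=(0+1>=2)=0 G2=(0+0>=2)=0 G3=0(const) G4=G3=0 -> 10000
Fixed point reached at step 3: 10000

Answer: fixed 10000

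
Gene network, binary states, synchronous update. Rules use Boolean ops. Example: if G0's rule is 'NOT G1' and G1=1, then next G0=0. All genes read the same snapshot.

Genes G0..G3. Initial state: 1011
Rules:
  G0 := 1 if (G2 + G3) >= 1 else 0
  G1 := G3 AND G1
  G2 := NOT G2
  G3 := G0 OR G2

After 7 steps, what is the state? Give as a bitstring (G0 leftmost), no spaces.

Step 1: G0=(1+1>=1)=1 G1=G3&G1=1&0=0 G2=NOT G2=NOT 1=0 G3=G0|G2=1|1=1 -> 1001
Step 2: G0=(0+1>=1)=1 G1=G3&G1=1&0=0 G2=NOT G2=NOT 0=1 G3=G0|G2=1|0=1 -> 1011
Step 3: G0=(1+1>=1)=1 G1=G3&G1=1&0=0 G2=NOT G2=NOT 1=0 G3=G0|G2=1|1=1 -> 1001
Step 4: G0=(0+1>=1)=1 G1=G3&G1=1&0=0 G2=NOT G2=NOT 0=1 G3=G0|G2=1|0=1 -> 1011
Step 5: G0=(1+1>=1)=1 G1=G3&G1=1&0=0 G2=NOT G2=NOT 1=0 G3=G0|G2=1|1=1 -> 1001
Step 6: G0=(0+1>=1)=1 G1=G3&G1=1&0=0 G2=NOT G2=NOT 0=1 G3=G0|G2=1|0=1 -> 1011
Step 7: G0=(1+1>=1)=1 G1=G3&G1=1&0=0 G2=NOT G2=NOT 1=0 G3=G0|G2=1|1=1 -> 1001

1001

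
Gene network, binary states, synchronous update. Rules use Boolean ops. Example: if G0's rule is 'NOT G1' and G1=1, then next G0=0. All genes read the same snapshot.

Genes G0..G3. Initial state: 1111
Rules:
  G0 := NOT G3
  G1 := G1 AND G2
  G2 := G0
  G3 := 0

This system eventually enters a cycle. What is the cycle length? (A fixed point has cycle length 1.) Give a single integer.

Step 0: 1111
Step 1: G0=NOT G3=NOT 1=0 G1=G1&G2=1&1=1 G2=G0=1 G3=0(const) -> 0110
Step 2: G0=NOT G3=NOT 0=1 G1=G1&G2=1&1=1 G2=G0=0 G3=0(const) -> 1100
Step 3: G0=NOT G3=NOT 0=1 G1=G1&G2=1&0=0 G2=G0=1 G3=0(const) -> 1010
Step 4: G0=NOT G3=NOT 0=1 G1=G1&G2=0&1=0 G2=G0=1 G3=0(const) -> 1010
State from step 4 equals state from step 3 -> cycle length 1

Answer: 1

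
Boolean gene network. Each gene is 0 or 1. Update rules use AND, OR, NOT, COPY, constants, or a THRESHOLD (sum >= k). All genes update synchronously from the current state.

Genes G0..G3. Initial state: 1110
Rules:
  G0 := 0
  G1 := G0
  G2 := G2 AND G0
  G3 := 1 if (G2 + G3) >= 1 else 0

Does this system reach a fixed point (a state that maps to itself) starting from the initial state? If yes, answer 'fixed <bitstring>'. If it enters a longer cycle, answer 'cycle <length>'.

Answer: fixed 0001

Derivation:
Step 0: 1110
Step 1: G0=0(const) G1=G0=1 G2=G2&G0=1&1=1 G3=(1+0>=1)=1 -> 0111
Step 2: G0=0(const) G1=G0=0 G2=G2&G0=1&0=0 G3=(1+1>=1)=1 -> 0001
Step 3: G0=0(const) G1=G0=0 G2=G2&G0=0&0=0 G3=(0+1>=1)=1 -> 0001
Fixed point reached at step 2: 0001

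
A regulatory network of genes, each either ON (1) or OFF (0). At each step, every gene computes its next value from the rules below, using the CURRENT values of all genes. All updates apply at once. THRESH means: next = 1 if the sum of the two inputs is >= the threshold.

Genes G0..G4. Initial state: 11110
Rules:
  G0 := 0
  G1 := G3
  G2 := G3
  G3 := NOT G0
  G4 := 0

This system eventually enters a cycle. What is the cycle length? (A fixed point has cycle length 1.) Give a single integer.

Answer: 1

Derivation:
Step 0: 11110
Step 1: G0=0(const) G1=G3=1 G2=G3=1 G3=NOT G0=NOT 1=0 G4=0(const) -> 01100
Step 2: G0=0(const) G1=G3=0 G2=G3=0 G3=NOT G0=NOT 0=1 G4=0(const) -> 00010
Step 3: G0=0(const) G1=G3=1 G2=G3=1 G3=NOT G0=NOT 0=1 G4=0(const) -> 01110
Step 4: G0=0(const) G1=G3=1 G2=G3=1 G3=NOT G0=NOT 0=1 G4=0(const) -> 01110
State from step 4 equals state from step 3 -> cycle length 1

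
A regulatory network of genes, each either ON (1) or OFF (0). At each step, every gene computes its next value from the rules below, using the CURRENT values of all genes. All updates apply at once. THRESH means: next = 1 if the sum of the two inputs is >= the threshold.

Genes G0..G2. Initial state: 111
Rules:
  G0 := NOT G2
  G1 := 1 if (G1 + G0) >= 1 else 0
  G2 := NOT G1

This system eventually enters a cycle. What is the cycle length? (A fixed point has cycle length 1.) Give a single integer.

Answer: 1

Derivation:
Step 0: 111
Step 1: G0=NOT G2=NOT 1=0 G1=(1+1>=1)=1 G2=NOT G1=NOT 1=0 -> 010
Step 2: G0=NOT G2=NOT 0=1 G1=(1+0>=1)=1 G2=NOT G1=NOT 1=0 -> 110
Step 3: G0=NOT G2=NOT 0=1 G1=(1+1>=1)=1 G2=NOT G1=NOT 1=0 -> 110
State from step 3 equals state from step 2 -> cycle length 1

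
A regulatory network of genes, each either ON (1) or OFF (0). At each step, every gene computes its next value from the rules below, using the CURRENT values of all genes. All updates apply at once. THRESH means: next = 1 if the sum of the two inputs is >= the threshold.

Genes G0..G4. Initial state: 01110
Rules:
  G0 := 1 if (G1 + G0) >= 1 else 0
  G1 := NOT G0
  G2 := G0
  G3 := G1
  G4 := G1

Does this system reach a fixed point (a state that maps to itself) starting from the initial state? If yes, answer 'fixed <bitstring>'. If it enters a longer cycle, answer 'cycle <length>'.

Answer: fixed 10100

Derivation:
Step 0: 01110
Step 1: G0=(1+0>=1)=1 G1=NOT G0=NOT 0=1 G2=G0=0 G3=G1=1 G4=G1=1 -> 11011
Step 2: G0=(1+1>=1)=1 G1=NOT G0=NOT 1=0 G2=G0=1 G3=G1=1 G4=G1=1 -> 10111
Step 3: G0=(0+1>=1)=1 G1=NOT G0=NOT 1=0 G2=G0=1 G3=G1=0 G4=G1=0 -> 10100
Step 4: G0=(0+1>=1)=1 G1=NOT G0=NOT 1=0 G2=G0=1 G3=G1=0 G4=G1=0 -> 10100
Fixed point reached at step 3: 10100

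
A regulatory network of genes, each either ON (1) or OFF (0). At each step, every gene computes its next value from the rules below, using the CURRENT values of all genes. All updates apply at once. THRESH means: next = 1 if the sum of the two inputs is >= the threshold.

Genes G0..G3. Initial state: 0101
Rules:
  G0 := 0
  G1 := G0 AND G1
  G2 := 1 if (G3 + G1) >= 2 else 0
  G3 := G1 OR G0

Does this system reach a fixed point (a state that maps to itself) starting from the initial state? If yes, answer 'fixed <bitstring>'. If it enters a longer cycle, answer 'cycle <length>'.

Answer: fixed 0000

Derivation:
Step 0: 0101
Step 1: G0=0(const) G1=G0&G1=0&1=0 G2=(1+1>=2)=1 G3=G1|G0=1|0=1 -> 0011
Step 2: G0=0(const) G1=G0&G1=0&0=0 G2=(1+0>=2)=0 G3=G1|G0=0|0=0 -> 0000
Step 3: G0=0(const) G1=G0&G1=0&0=0 G2=(0+0>=2)=0 G3=G1|G0=0|0=0 -> 0000
Fixed point reached at step 2: 0000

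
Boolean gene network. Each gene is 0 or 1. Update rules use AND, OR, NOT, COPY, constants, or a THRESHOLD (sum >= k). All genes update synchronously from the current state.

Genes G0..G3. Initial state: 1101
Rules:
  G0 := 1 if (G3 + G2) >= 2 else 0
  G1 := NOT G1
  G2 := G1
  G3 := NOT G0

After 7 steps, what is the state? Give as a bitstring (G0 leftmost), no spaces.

Step 1: G0=(1+0>=2)=0 G1=NOT G1=NOT 1=0 G2=G1=1 G3=NOT G0=NOT 1=0 -> 0010
Step 2: G0=(0+1>=2)=0 G1=NOT G1=NOT 0=1 G2=G1=0 G3=NOT G0=NOT 0=1 -> 0101
Step 3: G0=(1+0>=2)=0 G1=NOT G1=NOT 1=0 G2=G1=1 G3=NOT G0=NOT 0=1 -> 0011
Step 4: G0=(1+1>=2)=1 G1=NOT G1=NOT 0=1 G2=G1=0 G3=NOT G0=NOT 0=1 -> 1101
Step 5: G0=(1+0>=2)=0 G1=NOT G1=NOT 1=0 G2=G1=1 G3=NOT G0=NOT 1=0 -> 0010
Step 6: G0=(0+1>=2)=0 G1=NOT G1=NOT 0=1 G2=G1=0 G3=NOT G0=NOT 0=1 -> 0101
Step 7: G0=(1+0>=2)=0 G1=NOT G1=NOT 1=0 G2=G1=1 G3=NOT G0=NOT 0=1 -> 0011

0011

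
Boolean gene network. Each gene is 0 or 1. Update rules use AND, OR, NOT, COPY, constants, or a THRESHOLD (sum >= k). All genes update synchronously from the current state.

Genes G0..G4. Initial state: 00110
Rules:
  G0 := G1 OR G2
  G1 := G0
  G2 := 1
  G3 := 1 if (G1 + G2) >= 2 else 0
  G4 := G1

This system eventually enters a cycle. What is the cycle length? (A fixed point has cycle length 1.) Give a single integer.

Step 0: 00110
Step 1: G0=G1|G2=0|1=1 G1=G0=0 G2=1(const) G3=(0+1>=2)=0 G4=G1=0 -> 10100
Step 2: G0=G1|G2=0|1=1 G1=G0=1 G2=1(const) G3=(0+1>=2)=0 G4=G1=0 -> 11100
Step 3: G0=G1|G2=1|1=1 G1=G0=1 G2=1(const) G3=(1+1>=2)=1 G4=G1=1 -> 11111
Step 4: G0=G1|G2=1|1=1 G1=G0=1 G2=1(const) G3=(1+1>=2)=1 G4=G1=1 -> 11111
State from step 4 equals state from step 3 -> cycle length 1

Answer: 1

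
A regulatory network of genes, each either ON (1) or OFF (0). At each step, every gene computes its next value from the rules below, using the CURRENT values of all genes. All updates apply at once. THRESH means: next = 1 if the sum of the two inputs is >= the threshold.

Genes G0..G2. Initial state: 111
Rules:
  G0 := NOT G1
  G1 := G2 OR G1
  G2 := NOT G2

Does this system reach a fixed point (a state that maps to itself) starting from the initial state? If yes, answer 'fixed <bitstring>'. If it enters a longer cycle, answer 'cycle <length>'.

Step 0: 111
Step 1: G0=NOT G1=NOT 1=0 G1=G2|G1=1|1=1 G2=NOT G2=NOT 1=0 -> 010
Step 2: G0=NOT G1=NOT 1=0 G1=G2|G1=0|1=1 G2=NOT G2=NOT 0=1 -> 011
Step 3: G0=NOT G1=NOT 1=0 G1=G2|G1=1|1=1 G2=NOT G2=NOT 1=0 -> 010
Cycle of length 2 starting at step 1 -> no fixed point

Answer: cycle 2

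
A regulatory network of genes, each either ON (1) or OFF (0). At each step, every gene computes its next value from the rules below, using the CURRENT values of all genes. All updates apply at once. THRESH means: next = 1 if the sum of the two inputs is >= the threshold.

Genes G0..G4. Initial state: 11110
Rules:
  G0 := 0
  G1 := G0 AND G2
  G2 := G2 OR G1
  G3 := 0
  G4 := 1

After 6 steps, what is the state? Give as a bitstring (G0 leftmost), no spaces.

Step 1: G0=0(const) G1=G0&G2=1&1=1 G2=G2|G1=1|1=1 G3=0(const) G4=1(const) -> 01101
Step 2: G0=0(const) G1=G0&G2=0&1=0 G2=G2|G1=1|1=1 G3=0(const) G4=1(const) -> 00101
Step 3: G0=0(const) G1=G0&G2=0&1=0 G2=G2|G1=1|0=1 G3=0(const) G4=1(const) -> 00101
Step 4: G0=0(const) G1=G0&G2=0&1=0 G2=G2|G1=1|0=1 G3=0(const) G4=1(const) -> 00101
Step 5: G0=0(const) G1=G0&G2=0&1=0 G2=G2|G1=1|0=1 G3=0(const) G4=1(const) -> 00101
Step 6: G0=0(const) G1=G0&G2=0&1=0 G2=G2|G1=1|0=1 G3=0(const) G4=1(const) -> 00101

00101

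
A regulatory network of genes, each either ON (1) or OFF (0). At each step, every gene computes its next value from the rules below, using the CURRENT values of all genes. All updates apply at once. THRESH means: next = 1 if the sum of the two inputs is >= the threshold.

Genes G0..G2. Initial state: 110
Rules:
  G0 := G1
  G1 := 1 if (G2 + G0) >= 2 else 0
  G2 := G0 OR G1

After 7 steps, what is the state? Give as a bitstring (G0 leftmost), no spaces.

Step 1: G0=G1=1 G1=(0+1>=2)=0 G2=G0|G1=1|1=1 -> 101
Step 2: G0=G1=0 G1=(1+1>=2)=1 G2=G0|G1=1|0=1 -> 011
Step 3: G0=G1=1 G1=(1+0>=2)=0 G2=G0|G1=0|1=1 -> 101
Step 4: G0=G1=0 G1=(1+1>=2)=1 G2=G0|G1=1|0=1 -> 011
Step 5: G0=G1=1 G1=(1+0>=2)=0 G2=G0|G1=0|1=1 -> 101
Step 6: G0=G1=0 G1=(1+1>=2)=1 G2=G0|G1=1|0=1 -> 011
Step 7: G0=G1=1 G1=(1+0>=2)=0 G2=G0|G1=0|1=1 -> 101

101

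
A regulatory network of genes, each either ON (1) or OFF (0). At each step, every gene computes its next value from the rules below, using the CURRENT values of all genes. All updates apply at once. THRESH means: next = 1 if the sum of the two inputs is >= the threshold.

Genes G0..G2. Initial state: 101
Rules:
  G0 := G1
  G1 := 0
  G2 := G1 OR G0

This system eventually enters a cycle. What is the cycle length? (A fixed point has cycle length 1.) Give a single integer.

Step 0: 101
Step 1: G0=G1=0 G1=0(const) G2=G1|G0=0|1=1 -> 001
Step 2: G0=G1=0 G1=0(const) G2=G1|G0=0|0=0 -> 000
Step 3: G0=G1=0 G1=0(const) G2=G1|G0=0|0=0 -> 000
State from step 3 equals state from step 2 -> cycle length 1

Answer: 1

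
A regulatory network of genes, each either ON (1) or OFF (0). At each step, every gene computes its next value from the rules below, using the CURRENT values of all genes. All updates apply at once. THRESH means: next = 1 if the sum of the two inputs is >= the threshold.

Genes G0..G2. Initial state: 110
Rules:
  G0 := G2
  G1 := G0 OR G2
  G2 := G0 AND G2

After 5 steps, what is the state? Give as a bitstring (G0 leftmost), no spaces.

Step 1: G0=G2=0 G1=G0|G2=1|0=1 G2=G0&G2=1&0=0 -> 010
Step 2: G0=G2=0 G1=G0|G2=0|0=0 G2=G0&G2=0&0=0 -> 000
Step 3: G0=G2=0 G1=G0|G2=0|0=0 G2=G0&G2=0&0=0 -> 000
Step 4: G0=G2=0 G1=G0|G2=0|0=0 G2=G0&G2=0&0=0 -> 000
Step 5: G0=G2=0 G1=G0|G2=0|0=0 G2=G0&G2=0&0=0 -> 000

000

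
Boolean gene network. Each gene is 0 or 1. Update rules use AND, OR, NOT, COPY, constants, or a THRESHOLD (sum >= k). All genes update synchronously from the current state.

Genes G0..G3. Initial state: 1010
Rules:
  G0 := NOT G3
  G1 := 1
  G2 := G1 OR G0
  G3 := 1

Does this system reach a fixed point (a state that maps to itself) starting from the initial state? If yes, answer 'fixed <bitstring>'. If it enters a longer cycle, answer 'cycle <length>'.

Answer: fixed 0111

Derivation:
Step 0: 1010
Step 1: G0=NOT G3=NOT 0=1 G1=1(const) G2=G1|G0=0|1=1 G3=1(const) -> 1111
Step 2: G0=NOT G3=NOT 1=0 G1=1(const) G2=G1|G0=1|1=1 G3=1(const) -> 0111
Step 3: G0=NOT G3=NOT 1=0 G1=1(const) G2=G1|G0=1|0=1 G3=1(const) -> 0111
Fixed point reached at step 2: 0111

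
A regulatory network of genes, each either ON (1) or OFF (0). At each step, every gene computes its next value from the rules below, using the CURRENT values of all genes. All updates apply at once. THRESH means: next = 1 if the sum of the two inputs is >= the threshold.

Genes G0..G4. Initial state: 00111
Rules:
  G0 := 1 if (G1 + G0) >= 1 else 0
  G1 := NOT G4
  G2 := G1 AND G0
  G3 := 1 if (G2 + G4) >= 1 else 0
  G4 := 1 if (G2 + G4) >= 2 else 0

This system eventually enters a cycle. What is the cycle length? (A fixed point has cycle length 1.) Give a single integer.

Answer: 1

Derivation:
Step 0: 00111
Step 1: G0=(0+0>=1)=0 G1=NOT G4=NOT 1=0 G2=G1&G0=0&0=0 G3=(1+1>=1)=1 G4=(1+1>=2)=1 -> 00011
Step 2: G0=(0+0>=1)=0 G1=NOT G4=NOT 1=0 G2=G1&G0=0&0=0 G3=(0+1>=1)=1 G4=(0+1>=2)=0 -> 00010
Step 3: G0=(0+0>=1)=0 G1=NOT G4=NOT 0=1 G2=G1&G0=0&0=0 G3=(0+0>=1)=0 G4=(0+0>=2)=0 -> 01000
Step 4: G0=(1+0>=1)=1 G1=NOT G4=NOT 0=1 G2=G1&G0=1&0=0 G3=(0+0>=1)=0 G4=(0+0>=2)=0 -> 11000
Step 5: G0=(1+1>=1)=1 G1=NOT G4=NOT 0=1 G2=G1&G0=1&1=1 G3=(0+0>=1)=0 G4=(0+0>=2)=0 -> 11100
Step 6: G0=(1+1>=1)=1 G1=NOT G4=NOT 0=1 G2=G1&G0=1&1=1 G3=(1+0>=1)=1 G4=(1+0>=2)=0 -> 11110
Step 7: G0=(1+1>=1)=1 G1=NOT G4=NOT 0=1 G2=G1&G0=1&1=1 G3=(1+0>=1)=1 G4=(1+0>=2)=0 -> 11110
State from step 7 equals state from step 6 -> cycle length 1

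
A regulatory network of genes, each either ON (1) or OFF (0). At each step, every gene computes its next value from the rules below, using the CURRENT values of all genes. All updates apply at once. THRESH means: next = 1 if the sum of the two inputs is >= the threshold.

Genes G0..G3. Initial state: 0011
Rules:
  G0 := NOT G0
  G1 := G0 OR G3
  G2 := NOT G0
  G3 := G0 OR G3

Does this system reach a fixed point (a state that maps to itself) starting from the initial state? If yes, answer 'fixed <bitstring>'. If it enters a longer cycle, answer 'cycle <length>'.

Answer: cycle 2

Derivation:
Step 0: 0011
Step 1: G0=NOT G0=NOT 0=1 G1=G0|G3=0|1=1 G2=NOT G0=NOT 0=1 G3=G0|G3=0|1=1 -> 1111
Step 2: G0=NOT G0=NOT 1=0 G1=G0|G3=1|1=1 G2=NOT G0=NOT 1=0 G3=G0|G3=1|1=1 -> 0101
Step 3: G0=NOT G0=NOT 0=1 G1=G0|G3=0|1=1 G2=NOT G0=NOT 0=1 G3=G0|G3=0|1=1 -> 1111
Cycle of length 2 starting at step 1 -> no fixed point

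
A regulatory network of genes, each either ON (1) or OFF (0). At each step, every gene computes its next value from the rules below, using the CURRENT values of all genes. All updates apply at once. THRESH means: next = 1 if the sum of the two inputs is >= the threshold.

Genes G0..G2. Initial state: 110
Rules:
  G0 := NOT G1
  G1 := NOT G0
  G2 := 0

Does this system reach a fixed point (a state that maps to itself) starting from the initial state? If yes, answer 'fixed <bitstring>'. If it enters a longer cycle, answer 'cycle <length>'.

Answer: cycle 2

Derivation:
Step 0: 110
Step 1: G0=NOT G1=NOT 1=0 G1=NOT G0=NOT 1=0 G2=0(const) -> 000
Step 2: G0=NOT G1=NOT 0=1 G1=NOT G0=NOT 0=1 G2=0(const) -> 110
Cycle of length 2 starting at step 0 -> no fixed point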